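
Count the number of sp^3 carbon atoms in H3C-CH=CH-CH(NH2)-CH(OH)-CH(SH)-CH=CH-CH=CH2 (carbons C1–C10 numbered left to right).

C1: sp3 ✓
C2: sp2
C3: sp2
C4: sp3 ✓
C5: sp3 ✓
C6: sp3 ✓
C7: sp2
C8: sp2
C9: sp2
C10: sp2
C1, C4, C5, C6 → 4 sp3 carbons.

4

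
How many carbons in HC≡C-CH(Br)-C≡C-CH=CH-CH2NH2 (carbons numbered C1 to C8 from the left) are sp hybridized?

C1: sp ✓
C2: sp ✓
C3: sp3
C4: sp ✓
C5: sp ✓
C6: sp2
C7: sp2
C8: sp3
C1, C2, C4, C5 → 4 sp carbons.

4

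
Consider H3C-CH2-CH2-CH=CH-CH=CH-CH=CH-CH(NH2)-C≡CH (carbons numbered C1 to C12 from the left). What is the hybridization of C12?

C12: 2 σ bonds, plus two π bonds — 2 electron domains, sp.

sp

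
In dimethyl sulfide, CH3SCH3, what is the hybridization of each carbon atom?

sp^3

Each carbon atom — 4 σ bonds. Steric number 4, so sp3.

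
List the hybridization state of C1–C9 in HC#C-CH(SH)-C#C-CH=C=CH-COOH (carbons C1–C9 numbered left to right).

C1 (2 σ bonds, plus two π bonds) has steric number 2: sp.
C2 — 2 σ bonds, plus two π bonds. Steric number 2, so sp.
C3 (4 σ bonds) has steric number 4: sp3.
C4: 2 σ bonds, plus two π bonds; 2 regions of electron density → sp.
C5: 2 σ bonds, plus two π bonds — 2 electron domains, sp.
C6 (3 σ bonds, plus one π bond) has steric number 3: sp2.
C7 has 2 σ bonds, plus two π bonds: steric number 2 → sp.
C8 carries 3 σ bonds, plus one π bond, giving a steric number of 3, so it is sp2.
C9 (3 σ bonds, plus one π bond) has steric number 3: sp2.

C1 sp, C2 sp, C3 sp3, C4 sp, C5 sp, C6 sp2, C7 sp, C8 sp2, C9 sp2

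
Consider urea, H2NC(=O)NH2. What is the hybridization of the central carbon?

sp^2

The central carbon: 3 σ bonds, plus one π bond — 3 electron domains, sp2.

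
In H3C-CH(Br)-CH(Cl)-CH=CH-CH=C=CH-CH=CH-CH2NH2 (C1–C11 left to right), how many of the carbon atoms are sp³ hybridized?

C1: sp3 ✓
C2: sp3 ✓
C3: sp3 ✓
C4: sp2
C5: sp2
C6: sp2
C7: sp
C8: sp2
C9: sp2
C10: sp2
C11: sp3 ✓
C1, C2, C3, C11 → 4 sp3 carbons.

4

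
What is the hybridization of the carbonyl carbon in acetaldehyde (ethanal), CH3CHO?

The carbonyl carbon carries 3 σ bonds, plus one π bond, giving a steric number of 3, so it is sp2.

sp^2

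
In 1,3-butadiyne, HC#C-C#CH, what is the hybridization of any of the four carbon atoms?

sp

Every carbon is part of a C≡C triple bond: two σ regions → sp.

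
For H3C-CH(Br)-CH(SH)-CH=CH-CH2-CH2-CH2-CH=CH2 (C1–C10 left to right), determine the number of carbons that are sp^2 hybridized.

4

C1: sp3
C2: sp3
C3: sp3
C4: sp2 ✓
C5: sp2 ✓
C6: sp3
C7: sp3
C8: sp3
C9: sp2 ✓
C10: sp2 ✓
C4, C5, C9, C10 → 4 sp2 carbons.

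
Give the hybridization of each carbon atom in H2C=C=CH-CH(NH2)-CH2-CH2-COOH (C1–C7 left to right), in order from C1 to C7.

C1: 3 σ bonds, plus one π bond; 3 regions of electron density → sp2.
C2: 2 σ bonds, plus two π bonds; 2 regions of electron density → sp.
C3: 3 σ bonds, plus one π bond; 3 regions of electron density → sp2.
C4: 4 σ bonds; 4 regions of electron density → sp3.
C5 carries 4 σ bonds, giving a steric number of 4, so it is sp3.
C6 (4 σ bonds) has steric number 4: sp3.
C7 is sp2: 3 σ bonds, plus one π bond, 3 electron-density regions.

C1 sp2, C2 sp, C3 sp2, C4 sp3, C5 sp3, C6 sp3, C7 sp2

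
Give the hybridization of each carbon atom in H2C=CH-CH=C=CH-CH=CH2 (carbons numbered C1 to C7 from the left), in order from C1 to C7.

C1 sp2, C2 sp2, C3 sp2, C4 sp, C5 sp2, C6 sp2, C7 sp2

C1 carries 3 σ bonds, plus one π bond, giving a steric number of 3, so it is sp2.
C2: 3 σ bonds, plus one π bond — 3 electron domains, sp2.
C3 (3 σ bonds, plus one π bond) has steric number 3: sp2.
C4: 2 σ bonds, plus two π bonds; 2 regions of electron density → sp.
C5 — 3 σ bonds, plus one π bond. Steric number 3, so sp2.
C6 (3 σ bonds, plus one π bond) has steric number 3: sp2.
C7: 3 σ bonds, plus one π bond — 3 electron domains, sp2.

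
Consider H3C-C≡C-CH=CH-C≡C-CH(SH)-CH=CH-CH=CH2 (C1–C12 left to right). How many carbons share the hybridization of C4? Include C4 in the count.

6

C4 is sp2 (one π bond).
C1: sp3
C2: sp
C3: sp
C4: sp2 ✓
C5: sp2 ✓
C6: sp
C7: sp
C8: sp3
C9: sp2 ✓
C10: sp2 ✓
C11: sp2 ✓
C12: sp2 ✓
6 carbons are sp2.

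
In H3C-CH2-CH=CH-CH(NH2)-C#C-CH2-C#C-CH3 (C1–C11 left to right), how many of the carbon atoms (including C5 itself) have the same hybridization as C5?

5

C5 is sp3 (only σ bonds).
C1: sp3 ✓
C2: sp3 ✓
C3: sp2
C4: sp2
C5: sp3 ✓
C6: sp
C7: sp
C8: sp3 ✓
C9: sp
C10: sp
C11: sp3 ✓
5 carbons are sp3.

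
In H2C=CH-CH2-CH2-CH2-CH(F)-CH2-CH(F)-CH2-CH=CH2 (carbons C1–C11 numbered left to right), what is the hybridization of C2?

C2: 3 σ bonds, plus one π bond; 3 regions of electron density → sp2.

sp²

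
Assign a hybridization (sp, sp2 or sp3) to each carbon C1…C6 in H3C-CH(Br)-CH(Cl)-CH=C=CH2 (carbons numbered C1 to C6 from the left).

C1 sp3, C2 sp3, C3 sp3, C4 sp2, C5 sp, C6 sp2

C1 — 4 σ bonds. Steric number 4, so sp3.
C2 — 4 σ bonds. Steric number 4, so sp3.
C3: 4 σ bonds — 4 electron domains, sp3.
C4 (3 σ bonds, plus one π bond) has steric number 3: sp2.
C5: 2 σ bonds, plus two π bonds; 2 regions of electron density → sp.
C6 (3 σ bonds, plus one π bond) has steric number 3: sp2.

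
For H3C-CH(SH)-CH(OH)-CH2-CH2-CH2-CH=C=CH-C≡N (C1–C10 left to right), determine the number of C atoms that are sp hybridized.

C1: sp3
C2: sp3
C3: sp3
C4: sp3
C5: sp3
C6: sp3
C7: sp2
C8: sp ✓
C9: sp2
C10: sp ✓
C8, C10 → 2 sp carbons.

2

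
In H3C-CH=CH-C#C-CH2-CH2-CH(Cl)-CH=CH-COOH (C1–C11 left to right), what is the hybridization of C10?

sp^2

C10 has 3 σ bonds, plus one π bond: steric number 3 → sp2.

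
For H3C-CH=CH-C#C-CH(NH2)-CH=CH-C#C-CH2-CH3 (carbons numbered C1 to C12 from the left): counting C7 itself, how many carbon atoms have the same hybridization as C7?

4

C7 is sp2 (one π bond).
C1: sp3
C2: sp2 ✓
C3: sp2 ✓
C4: sp
C5: sp
C6: sp3
C7: sp2 ✓
C8: sp2 ✓
C9: sp
C10: sp
C11: sp3
C12: sp3
4 carbons are sp2.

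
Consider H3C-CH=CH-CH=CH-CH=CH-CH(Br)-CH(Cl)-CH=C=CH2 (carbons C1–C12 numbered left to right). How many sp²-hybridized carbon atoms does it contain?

C1: sp3
C2: sp2 ✓
C3: sp2 ✓
C4: sp2 ✓
C5: sp2 ✓
C6: sp2 ✓
C7: sp2 ✓
C8: sp3
C9: sp3
C10: sp2 ✓
C11: sp
C12: sp2 ✓
C2, C3, C4, C5, C6, C7, C10, C12 → 8 sp2 carbons.

8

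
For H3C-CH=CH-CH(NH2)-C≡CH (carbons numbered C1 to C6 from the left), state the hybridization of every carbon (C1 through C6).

C1: 4 σ bonds; 4 regions of electron density → sp3.
C2 is sp2: 3 σ bonds, plus one π bond, 3 electron-density regions.
C3 — 3 σ bonds, plus one π bond. Steric number 3, so sp2.
C4 (4 σ bonds) has steric number 4: sp3.
C5 carries 2 σ bonds, plus two π bonds, giving a steric number of 2, so it is sp.
C6 has 2 σ bonds, plus two π bonds: steric number 2 → sp.

C1 sp3, C2 sp2, C3 sp2, C4 sp3, C5 sp, C6 sp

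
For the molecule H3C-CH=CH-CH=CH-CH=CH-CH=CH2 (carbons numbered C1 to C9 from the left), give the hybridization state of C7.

C7 is sp2: 3 σ bonds, plus one π bond, 3 electron-density regions.

sp^2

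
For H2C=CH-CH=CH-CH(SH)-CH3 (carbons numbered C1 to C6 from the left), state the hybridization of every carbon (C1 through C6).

C1 sp2, C2 sp2, C3 sp2, C4 sp2, C5 sp3, C6 sp3

C1: 3 σ bonds, plus one π bond — 3 electron domains, sp2.
C2 is sp2: 3 σ bonds, plus one π bond, 3 electron-density regions.
C3 has 3 σ bonds, plus one π bond: steric number 3 → sp2.
C4 carries 3 σ bonds, plus one π bond, giving a steric number of 3, so it is sp2.
C5: 4 σ bonds — 4 electron domains, sp3.
C6 has 4 σ bonds: steric number 4 → sp3.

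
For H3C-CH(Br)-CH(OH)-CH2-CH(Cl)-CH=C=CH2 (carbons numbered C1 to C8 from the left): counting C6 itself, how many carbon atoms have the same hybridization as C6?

2

C6 is sp2 (one π bond).
C1: sp3
C2: sp3
C3: sp3
C4: sp3
C5: sp3
C6: sp2 ✓
C7: sp
C8: sp2 ✓
2 carbons are sp2.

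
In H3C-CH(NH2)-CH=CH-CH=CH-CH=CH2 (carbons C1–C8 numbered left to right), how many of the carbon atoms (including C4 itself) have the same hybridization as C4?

C4 is sp2 (one π bond).
C1: sp3
C2: sp3
C3: sp2 ✓
C4: sp2 ✓
C5: sp2 ✓
C6: sp2 ✓
C7: sp2 ✓
C8: sp2 ✓
6 carbons are sp2.

6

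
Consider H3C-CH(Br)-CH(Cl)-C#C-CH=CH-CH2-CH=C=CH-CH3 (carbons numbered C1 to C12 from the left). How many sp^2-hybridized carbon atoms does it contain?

4

C1: sp3
C2: sp3
C3: sp3
C4: sp
C5: sp
C6: sp2 ✓
C7: sp2 ✓
C8: sp3
C9: sp2 ✓
C10: sp
C11: sp2 ✓
C12: sp3
C6, C7, C9, C11 → 4 sp2 carbons.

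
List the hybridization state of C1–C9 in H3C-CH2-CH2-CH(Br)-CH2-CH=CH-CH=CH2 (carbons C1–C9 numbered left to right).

C1 — 4 σ bonds. Steric number 4, so sp3.
C2 is sp3: 4 σ bonds, 4 electron-density regions.
C3 has 4 σ bonds: steric number 4 → sp3.
C4: 4 σ bonds; 4 regions of electron density → sp3.
C5 has 4 σ bonds: steric number 4 → sp3.
C6 (3 σ bonds, plus one π bond) has steric number 3: sp2.
C7 is sp2: 3 σ bonds, plus one π bond, 3 electron-density regions.
C8 has 3 σ bonds, plus one π bond: steric number 3 → sp2.
C9: 3 σ bonds, plus one π bond; 3 regions of electron density → sp2.

C1 sp3, C2 sp3, C3 sp3, C4 sp3, C5 sp3, C6 sp2, C7 sp2, C8 sp2, C9 sp2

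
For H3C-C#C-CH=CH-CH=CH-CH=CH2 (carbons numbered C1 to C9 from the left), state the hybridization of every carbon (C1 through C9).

C1 sp3, C2 sp, C3 sp, C4 sp2, C5 sp2, C6 sp2, C7 sp2, C8 sp2, C9 sp2

C1 — 4 σ bonds. Steric number 4, so sp3.
C2 is sp: 2 σ bonds, plus two π bonds, 2 electron-density regions.
C3 is sp: 2 σ bonds, plus two π bonds, 2 electron-density regions.
C4 is sp2: 3 σ bonds, plus one π bond, 3 electron-density regions.
C5 is sp2: 3 σ bonds, plus one π bond, 3 electron-density regions.
C6: 3 σ bonds, plus one π bond — 3 electron domains, sp2.
C7: 3 σ bonds, plus one π bond; 3 regions of electron density → sp2.
C8 — 3 σ bonds, plus one π bond. Steric number 3, so sp2.
C9 carries 3 σ bonds, plus one π bond, giving a steric number of 3, so it is sp2.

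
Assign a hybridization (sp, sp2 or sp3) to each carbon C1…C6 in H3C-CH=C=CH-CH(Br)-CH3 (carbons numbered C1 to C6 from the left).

C1 is sp3: 4 σ bonds, 4 electron-density regions.
C2 carries 3 σ bonds, plus one π bond, giving a steric number of 3, so it is sp2.
C3: 2 σ bonds, plus two π bonds; 2 regions of electron density → sp.
C4: 3 σ bonds, plus one π bond; 3 regions of electron density → sp2.
C5 (4 σ bonds) has steric number 4: sp3.
C6: 4 σ bonds — 4 electron domains, sp3.

C1 sp3, C2 sp2, C3 sp, C4 sp2, C5 sp3, C6 sp3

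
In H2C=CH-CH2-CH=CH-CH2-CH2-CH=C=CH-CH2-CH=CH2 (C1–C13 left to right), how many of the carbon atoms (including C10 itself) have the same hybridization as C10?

8

C10 is sp2 (one π bond).
C1: sp2 ✓
C2: sp2 ✓
C3: sp3
C4: sp2 ✓
C5: sp2 ✓
C6: sp3
C7: sp3
C8: sp2 ✓
C9: sp
C10: sp2 ✓
C11: sp3
C12: sp2 ✓
C13: sp2 ✓
8 carbons are sp2.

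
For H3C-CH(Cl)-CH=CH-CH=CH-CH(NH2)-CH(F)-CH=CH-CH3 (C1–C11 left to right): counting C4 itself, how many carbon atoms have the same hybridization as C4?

C4 is sp2 (one π bond).
C1: sp3
C2: sp3
C3: sp2 ✓
C4: sp2 ✓
C5: sp2 ✓
C6: sp2 ✓
C7: sp3
C8: sp3
C9: sp2 ✓
C10: sp2 ✓
C11: sp3
6 carbons are sp2.

6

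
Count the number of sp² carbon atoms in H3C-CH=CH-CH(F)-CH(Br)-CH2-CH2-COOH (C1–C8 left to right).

3

C1: sp3
C2: sp2 ✓
C3: sp2 ✓
C4: sp3
C5: sp3
C6: sp3
C7: sp3
C8: sp2 ✓
C2, C3, C8 → 3 sp2 carbons.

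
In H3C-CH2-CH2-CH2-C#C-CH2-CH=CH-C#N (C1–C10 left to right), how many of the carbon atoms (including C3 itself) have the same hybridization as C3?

5

C3 is sp3 (only σ bonds).
C1: sp3 ✓
C2: sp3 ✓
C3: sp3 ✓
C4: sp3 ✓
C5: sp
C6: sp
C7: sp3 ✓
C8: sp2
C9: sp2
C10: sp
5 carbons are sp3.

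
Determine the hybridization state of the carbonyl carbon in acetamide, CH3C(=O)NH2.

The carbonyl carbon — 3 σ bonds, plus one π bond. Steric number 3, so sp2.

sp^2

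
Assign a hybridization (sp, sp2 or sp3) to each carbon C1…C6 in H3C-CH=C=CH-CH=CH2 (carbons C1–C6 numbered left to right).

C1 has 4 σ bonds: steric number 4 → sp3.
C2: 3 σ bonds, plus one π bond; 3 regions of electron density → sp2.
C3 is sp: 2 σ bonds, plus two π bonds, 2 electron-density regions.
C4: 3 σ bonds, plus one π bond — 3 electron domains, sp2.
C5: 3 σ bonds, plus one π bond; 3 regions of electron density → sp2.
C6 is sp2: 3 σ bonds, plus one π bond, 3 electron-density regions.

C1 sp3, C2 sp2, C3 sp, C4 sp2, C5 sp2, C6 sp2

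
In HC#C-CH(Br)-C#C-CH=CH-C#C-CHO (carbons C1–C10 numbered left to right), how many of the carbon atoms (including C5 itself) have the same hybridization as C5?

C5 is sp (two π bonds).
C1: sp ✓
C2: sp ✓
C3: sp3
C4: sp ✓
C5: sp ✓
C6: sp2
C7: sp2
C8: sp ✓
C9: sp ✓
C10: sp2
6 carbons are sp.

6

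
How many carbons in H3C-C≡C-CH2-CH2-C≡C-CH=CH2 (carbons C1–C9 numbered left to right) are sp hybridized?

C1: sp3
C2: sp ✓
C3: sp ✓
C4: sp3
C5: sp3
C6: sp ✓
C7: sp ✓
C8: sp2
C9: sp2
C2, C3, C6, C7 → 4 sp carbons.

4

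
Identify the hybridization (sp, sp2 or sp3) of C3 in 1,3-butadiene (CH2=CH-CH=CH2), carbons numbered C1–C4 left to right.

sp2

C3 — 3 σ bonds, plus one π bond. Steric number 3, so sp2.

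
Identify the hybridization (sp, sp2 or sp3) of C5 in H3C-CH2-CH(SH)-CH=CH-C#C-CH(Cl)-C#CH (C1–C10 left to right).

C5 has 3 σ bonds, plus one π bond: steric number 3 → sp2.

sp²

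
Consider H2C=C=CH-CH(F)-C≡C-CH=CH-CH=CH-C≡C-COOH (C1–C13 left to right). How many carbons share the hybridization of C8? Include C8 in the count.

7

C8 is sp2 (one π bond).
C1: sp2 ✓
C2: sp
C3: sp2 ✓
C4: sp3
C5: sp
C6: sp
C7: sp2 ✓
C8: sp2 ✓
C9: sp2 ✓
C10: sp2 ✓
C11: sp
C12: sp
C13: sp2 ✓
7 carbons are sp2.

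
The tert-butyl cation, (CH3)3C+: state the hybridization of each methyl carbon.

Each methyl carbon: 4 σ bonds; 4 regions of electron density → sp3.

sp3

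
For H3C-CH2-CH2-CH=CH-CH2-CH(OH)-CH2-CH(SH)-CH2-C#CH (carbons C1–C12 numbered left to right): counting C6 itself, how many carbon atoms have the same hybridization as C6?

8

C6 is sp3 (only σ bonds).
C1: sp3 ✓
C2: sp3 ✓
C3: sp3 ✓
C4: sp2
C5: sp2
C6: sp3 ✓
C7: sp3 ✓
C8: sp3 ✓
C9: sp3 ✓
C10: sp3 ✓
C11: sp
C12: sp
8 carbons are sp3.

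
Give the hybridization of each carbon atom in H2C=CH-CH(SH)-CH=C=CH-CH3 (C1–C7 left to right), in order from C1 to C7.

C1 sp2, C2 sp2, C3 sp3, C4 sp2, C5 sp, C6 sp2, C7 sp3

C1 is sp2: 3 σ bonds, plus one π bond, 3 electron-density regions.
C2 — 3 σ bonds, plus one π bond. Steric number 3, so sp2.
C3: 4 σ bonds; 4 regions of electron density → sp3.
C4: 3 σ bonds, plus one π bond — 3 electron domains, sp2.
C5: 2 σ bonds, plus two π bonds; 2 regions of electron density → sp.
C6: 3 σ bonds, plus one π bond — 3 electron domains, sp2.
C7: 4 σ bonds — 4 electron domains, sp3.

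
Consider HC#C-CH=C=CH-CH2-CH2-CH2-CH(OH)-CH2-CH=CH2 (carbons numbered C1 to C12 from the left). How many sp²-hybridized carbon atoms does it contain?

C1: sp
C2: sp
C3: sp2 ✓
C4: sp
C5: sp2 ✓
C6: sp3
C7: sp3
C8: sp3
C9: sp3
C10: sp3
C11: sp2 ✓
C12: sp2 ✓
C3, C5, C11, C12 → 4 sp2 carbons.

4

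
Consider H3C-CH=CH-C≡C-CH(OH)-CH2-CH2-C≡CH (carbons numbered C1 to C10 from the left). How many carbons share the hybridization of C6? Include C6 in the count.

4

C6 is sp3 (only σ bonds).
C1: sp3 ✓
C2: sp2
C3: sp2
C4: sp
C5: sp
C6: sp3 ✓
C7: sp3 ✓
C8: sp3 ✓
C9: sp
C10: sp
4 carbons are sp3.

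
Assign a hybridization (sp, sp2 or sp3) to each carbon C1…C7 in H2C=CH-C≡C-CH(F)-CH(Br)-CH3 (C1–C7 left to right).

C1 sp2, C2 sp2, C3 sp, C4 sp, C5 sp3, C6 sp3, C7 sp3

C1: 3 σ bonds, plus one π bond; 3 regions of electron density → sp2.
C2 has 3 σ bonds, plus one π bond: steric number 3 → sp2.
C3 (2 σ bonds, plus two π bonds) has steric number 2: sp.
C4 is sp: 2 σ bonds, plus two π bonds, 2 electron-density regions.
C5 — 4 σ bonds. Steric number 4, so sp3.
C6: 4 σ bonds; 4 regions of electron density → sp3.
C7: 4 σ bonds — 4 electron domains, sp3.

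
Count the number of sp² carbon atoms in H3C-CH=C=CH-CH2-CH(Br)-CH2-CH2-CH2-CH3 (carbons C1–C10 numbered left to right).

2

C1: sp3
C2: sp2 ✓
C3: sp
C4: sp2 ✓
C5: sp3
C6: sp3
C7: sp3
C8: sp3
C9: sp3
C10: sp3
C2, C4 → 2 sp2 carbons.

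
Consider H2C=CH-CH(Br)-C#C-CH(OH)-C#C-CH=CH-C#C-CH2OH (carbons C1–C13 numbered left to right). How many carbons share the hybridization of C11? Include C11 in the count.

C11 is sp (two π bonds).
C1: sp2
C2: sp2
C3: sp3
C4: sp ✓
C5: sp ✓
C6: sp3
C7: sp ✓
C8: sp ✓
C9: sp2
C10: sp2
C11: sp ✓
C12: sp ✓
C13: sp3
6 carbons are sp.

6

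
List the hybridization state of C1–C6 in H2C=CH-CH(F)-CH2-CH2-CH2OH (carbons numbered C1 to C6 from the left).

C1: 3 σ bonds, plus one π bond; 3 regions of electron density → sp2.
C2 has 3 σ bonds, plus one π bond: steric number 3 → sp2.
C3 — 4 σ bonds. Steric number 4, so sp3.
C4 carries 4 σ bonds, giving a steric number of 4, so it is sp3.
C5 (4 σ bonds) has steric number 4: sp3.
C6 (4 σ bonds) has steric number 4: sp3.

C1 sp2, C2 sp2, C3 sp3, C4 sp3, C5 sp3, C6 sp3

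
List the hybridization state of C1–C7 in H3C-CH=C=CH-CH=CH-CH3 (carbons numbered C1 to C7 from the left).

C1 sp3, C2 sp2, C3 sp, C4 sp2, C5 sp2, C6 sp2, C7 sp3

C1: 4 σ bonds — 4 electron domains, sp3.
C2 (3 σ bonds, plus one π bond) has steric number 3: sp2.
C3: 2 σ bonds, plus two π bonds; 2 regions of electron density → sp.
C4 (3 σ bonds, plus one π bond) has steric number 3: sp2.
C5 is sp2: 3 σ bonds, plus one π bond, 3 electron-density regions.
C6: 3 σ bonds, plus one π bond; 3 regions of electron density → sp2.
C7 (4 σ bonds) has steric number 4: sp3.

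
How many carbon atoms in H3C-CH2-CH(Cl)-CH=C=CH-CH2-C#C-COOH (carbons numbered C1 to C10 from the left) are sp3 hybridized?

C1: sp3 ✓
C2: sp3 ✓
C3: sp3 ✓
C4: sp2
C5: sp
C6: sp2
C7: sp3 ✓
C8: sp
C9: sp
C10: sp2
C1, C2, C3, C7 → 4 sp3 carbons.

4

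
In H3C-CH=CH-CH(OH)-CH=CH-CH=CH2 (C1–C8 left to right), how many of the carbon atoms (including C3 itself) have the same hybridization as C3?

6

C3 is sp2 (one π bond).
C1: sp3
C2: sp2 ✓
C3: sp2 ✓
C4: sp3
C5: sp2 ✓
C6: sp2 ✓
C7: sp2 ✓
C8: sp2 ✓
6 carbons are sp2.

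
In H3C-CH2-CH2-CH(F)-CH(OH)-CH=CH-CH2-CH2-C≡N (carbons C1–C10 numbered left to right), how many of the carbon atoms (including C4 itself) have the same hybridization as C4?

C4 is sp3 (only σ bonds).
C1: sp3 ✓
C2: sp3 ✓
C3: sp3 ✓
C4: sp3 ✓
C5: sp3 ✓
C6: sp2
C7: sp2
C8: sp3 ✓
C9: sp3 ✓
C10: sp
7 carbons are sp3.

7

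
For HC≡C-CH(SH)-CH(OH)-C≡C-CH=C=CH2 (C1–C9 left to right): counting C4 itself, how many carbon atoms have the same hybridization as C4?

C4 is sp3 (only σ bonds).
C1: sp
C2: sp
C3: sp3 ✓
C4: sp3 ✓
C5: sp
C6: sp
C7: sp2
C8: sp
C9: sp2
2 carbons are sp3.

2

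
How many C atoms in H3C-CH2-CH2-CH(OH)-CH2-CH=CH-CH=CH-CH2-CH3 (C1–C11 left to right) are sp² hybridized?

4

C1: sp3
C2: sp3
C3: sp3
C4: sp3
C5: sp3
C6: sp2 ✓
C7: sp2 ✓
C8: sp2 ✓
C9: sp2 ✓
C10: sp3
C11: sp3
C6, C7, C8, C9 → 4 sp2 carbons.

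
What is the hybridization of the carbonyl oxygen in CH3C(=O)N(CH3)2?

sp2

The carbonyl oxygen is sp2: 1 σ bond and 2 lone pairs, plus one π bond, 3 electron-density regions.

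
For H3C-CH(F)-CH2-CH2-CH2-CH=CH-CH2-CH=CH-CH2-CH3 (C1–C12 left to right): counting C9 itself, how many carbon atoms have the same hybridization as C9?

C9 is sp2 (one π bond).
C1: sp3
C2: sp3
C3: sp3
C4: sp3
C5: sp3
C6: sp2 ✓
C7: sp2 ✓
C8: sp3
C9: sp2 ✓
C10: sp2 ✓
C11: sp3
C12: sp3
4 carbons are sp2.

4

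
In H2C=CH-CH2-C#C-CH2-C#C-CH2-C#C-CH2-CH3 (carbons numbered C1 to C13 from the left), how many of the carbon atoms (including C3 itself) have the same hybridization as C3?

5

C3 is sp3 (only σ bonds).
C1: sp2
C2: sp2
C3: sp3 ✓
C4: sp
C5: sp
C6: sp3 ✓
C7: sp
C8: sp
C9: sp3 ✓
C10: sp
C11: sp
C12: sp3 ✓
C13: sp3 ✓
5 carbons are sp3.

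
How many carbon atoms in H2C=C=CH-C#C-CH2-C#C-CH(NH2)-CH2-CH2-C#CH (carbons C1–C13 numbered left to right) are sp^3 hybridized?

4

C1: sp2
C2: sp
C3: sp2
C4: sp
C5: sp
C6: sp3 ✓
C7: sp
C8: sp
C9: sp3 ✓
C10: sp3 ✓
C11: sp3 ✓
C12: sp
C13: sp
C6, C9, C10, C11 → 4 sp3 carbons.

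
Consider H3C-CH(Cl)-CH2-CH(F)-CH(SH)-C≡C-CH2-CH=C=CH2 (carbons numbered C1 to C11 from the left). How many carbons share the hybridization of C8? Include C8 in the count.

C8 is sp3 (only σ bonds).
C1: sp3 ✓
C2: sp3 ✓
C3: sp3 ✓
C4: sp3 ✓
C5: sp3 ✓
C6: sp
C7: sp
C8: sp3 ✓
C9: sp2
C10: sp
C11: sp2
6 carbons are sp3.

6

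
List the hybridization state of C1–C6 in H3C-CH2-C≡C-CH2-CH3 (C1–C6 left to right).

C1 is sp3: 4 σ bonds, 4 electron-density regions.
C2 (4 σ bonds) has steric number 4: sp3.
C3 has 2 σ bonds, plus two π bonds: steric number 2 → sp.
C4 (2 σ bonds, plus two π bonds) has steric number 2: sp.
C5 is sp3: 4 σ bonds, 4 electron-density regions.
C6 (4 σ bonds) has steric number 4: sp3.

C1 sp3, C2 sp3, C3 sp, C4 sp, C5 sp3, C6 sp3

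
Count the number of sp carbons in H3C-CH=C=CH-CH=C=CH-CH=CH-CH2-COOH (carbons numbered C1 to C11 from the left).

C1: sp3
C2: sp2
C3: sp ✓
C4: sp2
C5: sp2
C6: sp ✓
C7: sp2
C8: sp2
C9: sp2
C10: sp3
C11: sp2
C3, C6 → 2 sp carbons.

2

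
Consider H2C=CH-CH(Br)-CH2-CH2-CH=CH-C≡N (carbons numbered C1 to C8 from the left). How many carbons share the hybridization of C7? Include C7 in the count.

4

C7 is sp2 (one π bond).
C1: sp2 ✓
C2: sp2 ✓
C3: sp3
C4: sp3
C5: sp3
C6: sp2 ✓
C7: sp2 ✓
C8: sp
4 carbons are sp2.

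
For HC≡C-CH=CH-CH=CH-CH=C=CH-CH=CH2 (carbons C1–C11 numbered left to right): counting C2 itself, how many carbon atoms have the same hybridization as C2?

3

C2 is sp (two π bonds).
C1: sp ✓
C2: sp ✓
C3: sp2
C4: sp2
C5: sp2
C6: sp2
C7: sp2
C8: sp ✓
C9: sp2
C10: sp2
C11: sp2
3 carbons are sp.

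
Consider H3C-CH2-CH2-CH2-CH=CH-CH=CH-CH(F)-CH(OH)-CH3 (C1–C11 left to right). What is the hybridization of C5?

C5: 3 σ bonds, plus one π bond; 3 regions of electron density → sp2.

sp^2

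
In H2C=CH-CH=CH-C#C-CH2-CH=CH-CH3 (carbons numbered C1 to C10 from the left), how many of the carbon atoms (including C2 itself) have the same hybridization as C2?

6

C2 is sp2 (one π bond).
C1: sp2 ✓
C2: sp2 ✓
C3: sp2 ✓
C4: sp2 ✓
C5: sp
C6: sp
C7: sp3
C8: sp2 ✓
C9: sp2 ✓
C10: sp3
6 carbons are sp2.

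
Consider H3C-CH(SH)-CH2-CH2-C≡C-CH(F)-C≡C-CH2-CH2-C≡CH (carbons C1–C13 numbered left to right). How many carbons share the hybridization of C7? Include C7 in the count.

7

C7 is sp3 (only σ bonds).
C1: sp3 ✓
C2: sp3 ✓
C3: sp3 ✓
C4: sp3 ✓
C5: sp
C6: sp
C7: sp3 ✓
C8: sp
C9: sp
C10: sp3 ✓
C11: sp3 ✓
C12: sp
C13: sp
7 carbons are sp3.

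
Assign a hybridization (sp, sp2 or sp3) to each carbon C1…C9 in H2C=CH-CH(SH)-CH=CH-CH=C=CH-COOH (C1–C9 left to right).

C1 sp2, C2 sp2, C3 sp3, C4 sp2, C5 sp2, C6 sp2, C7 sp, C8 sp2, C9 sp2

C1: 3 σ bonds, plus one π bond — 3 electron domains, sp2.
C2 is sp2: 3 σ bonds, plus one π bond, 3 electron-density regions.
C3 (4 σ bonds) has steric number 4: sp3.
C4 has 3 σ bonds, plus one π bond: steric number 3 → sp2.
C5 — 3 σ bonds, plus one π bond. Steric number 3, so sp2.
C6 has 3 σ bonds, plus one π bond: steric number 3 → sp2.
C7: 2 σ bonds, plus two π bonds — 2 electron domains, sp.
C8 carries 3 σ bonds, plus one π bond, giving a steric number of 3, so it is sp2.
C9: 3 σ bonds, plus one π bond — 3 electron domains, sp2.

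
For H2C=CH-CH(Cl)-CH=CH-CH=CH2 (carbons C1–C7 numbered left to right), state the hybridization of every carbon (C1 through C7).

C1: 3 σ bonds, plus one π bond — 3 electron domains, sp2.
C2 has 3 σ bonds, plus one π bond: steric number 3 → sp2.
C3 — 4 σ bonds. Steric number 4, so sp3.
C4 (3 σ bonds, plus one π bond) has steric number 3: sp2.
C5: 3 σ bonds, plus one π bond — 3 electron domains, sp2.
C6 carries 3 σ bonds, plus one π bond, giving a steric number of 3, so it is sp2.
C7: 3 σ bonds, plus one π bond; 3 regions of electron density → sp2.

C1 sp2, C2 sp2, C3 sp3, C4 sp2, C5 sp2, C6 sp2, C7 sp2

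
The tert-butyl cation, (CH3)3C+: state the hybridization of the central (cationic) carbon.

sp2

Three σ bonds and an empty p orbital; no lone pair → steric number 3 → sp2 and planar.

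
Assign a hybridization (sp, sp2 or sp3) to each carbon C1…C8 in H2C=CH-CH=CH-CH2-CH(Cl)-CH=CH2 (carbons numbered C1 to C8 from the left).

C1: 3 σ bonds, plus one π bond — 3 electron domains, sp2.
C2 has 3 σ bonds, plus one π bond: steric number 3 → sp2.
C3 (3 σ bonds, plus one π bond) has steric number 3: sp2.
C4: 3 σ bonds, plus one π bond; 3 regions of electron density → sp2.
C5 has 4 σ bonds: steric number 4 → sp3.
C6 (4 σ bonds) has steric number 4: sp3.
C7: 3 σ bonds, plus one π bond — 3 electron domains, sp2.
C8 carries 3 σ bonds, plus one π bond, giving a steric number of 3, so it is sp2.

C1 sp2, C2 sp2, C3 sp2, C4 sp2, C5 sp3, C6 sp3, C7 sp2, C8 sp2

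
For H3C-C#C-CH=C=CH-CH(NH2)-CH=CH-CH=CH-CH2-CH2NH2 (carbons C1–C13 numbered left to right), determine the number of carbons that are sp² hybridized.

C1: sp3
C2: sp
C3: sp
C4: sp2 ✓
C5: sp
C6: sp2 ✓
C7: sp3
C8: sp2 ✓
C9: sp2 ✓
C10: sp2 ✓
C11: sp2 ✓
C12: sp3
C13: sp3
C4, C6, C8, C9, C10, C11 → 6 sp2 carbons.

6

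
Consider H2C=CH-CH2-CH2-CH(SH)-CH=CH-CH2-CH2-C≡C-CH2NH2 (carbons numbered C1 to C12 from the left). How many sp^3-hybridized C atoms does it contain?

6

C1: sp2
C2: sp2
C3: sp3 ✓
C4: sp3 ✓
C5: sp3 ✓
C6: sp2
C7: sp2
C8: sp3 ✓
C9: sp3 ✓
C10: sp
C11: sp
C12: sp3 ✓
C3, C4, C5, C8, C9, C12 → 6 sp3 carbons.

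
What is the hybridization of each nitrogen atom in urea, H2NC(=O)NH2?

sp2

Both N lone pairs are conjugated with the C=O; planar sp2.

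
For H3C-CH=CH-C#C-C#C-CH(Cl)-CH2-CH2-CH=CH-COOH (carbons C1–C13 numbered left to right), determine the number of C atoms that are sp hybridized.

4

C1: sp3
C2: sp2
C3: sp2
C4: sp ✓
C5: sp ✓
C6: sp ✓
C7: sp ✓
C8: sp3
C9: sp3
C10: sp3
C11: sp2
C12: sp2
C13: sp2
C4, C5, C6, C7 → 4 sp carbons.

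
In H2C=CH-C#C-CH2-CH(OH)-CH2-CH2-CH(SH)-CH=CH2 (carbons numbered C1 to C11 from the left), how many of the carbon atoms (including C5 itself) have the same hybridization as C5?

C5 is sp3 (only σ bonds).
C1: sp2
C2: sp2
C3: sp
C4: sp
C5: sp3 ✓
C6: sp3 ✓
C7: sp3 ✓
C8: sp3 ✓
C9: sp3 ✓
C10: sp2
C11: sp2
5 carbons are sp3.

5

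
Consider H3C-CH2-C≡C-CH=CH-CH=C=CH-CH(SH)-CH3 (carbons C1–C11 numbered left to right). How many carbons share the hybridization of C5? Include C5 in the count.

4

C5 is sp2 (one π bond).
C1: sp3
C2: sp3
C3: sp
C4: sp
C5: sp2 ✓
C6: sp2 ✓
C7: sp2 ✓
C8: sp
C9: sp2 ✓
C10: sp3
C11: sp3
4 carbons are sp2.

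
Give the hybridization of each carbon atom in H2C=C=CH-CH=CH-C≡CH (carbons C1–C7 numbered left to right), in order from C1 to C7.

C1 sp2, C2 sp, C3 sp2, C4 sp2, C5 sp2, C6 sp, C7 sp

C1: 3 σ bonds, plus one π bond — 3 electron domains, sp2.
C2 carries 2 σ bonds, plus two π bonds, giving a steric number of 2, so it is sp.
C3: 3 σ bonds, plus one π bond — 3 electron domains, sp2.
C4 is sp2: 3 σ bonds, plus one π bond, 3 electron-density regions.
C5 (3 σ bonds, plus one π bond) has steric number 3: sp2.
C6 carries 2 σ bonds, plus two π bonds, giving a steric number of 2, so it is sp.
C7: 2 σ bonds, plus two π bonds — 2 electron domains, sp.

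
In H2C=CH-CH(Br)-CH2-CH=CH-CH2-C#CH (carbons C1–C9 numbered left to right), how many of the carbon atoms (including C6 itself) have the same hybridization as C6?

4

C6 is sp2 (one π bond).
C1: sp2 ✓
C2: sp2 ✓
C3: sp3
C4: sp3
C5: sp2 ✓
C6: sp2 ✓
C7: sp3
C8: sp
C9: sp
4 carbons are sp2.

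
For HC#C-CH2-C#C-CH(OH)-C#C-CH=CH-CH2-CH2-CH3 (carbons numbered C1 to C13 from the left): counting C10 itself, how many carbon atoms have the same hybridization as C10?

2

C10 is sp2 (one π bond).
C1: sp
C2: sp
C3: sp3
C4: sp
C5: sp
C6: sp3
C7: sp
C8: sp
C9: sp2 ✓
C10: sp2 ✓
C11: sp3
C12: sp3
C13: sp3
2 carbons are sp2.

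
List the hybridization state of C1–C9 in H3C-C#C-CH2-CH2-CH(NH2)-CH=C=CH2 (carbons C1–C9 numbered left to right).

C1 carries 4 σ bonds, giving a steric number of 4, so it is sp3.
C2 — 2 σ bonds, plus two π bonds. Steric number 2, so sp.
C3 is sp: 2 σ bonds, plus two π bonds, 2 electron-density regions.
C4 carries 4 σ bonds, giving a steric number of 4, so it is sp3.
C5 — 4 σ bonds. Steric number 4, so sp3.
C6 carries 4 σ bonds, giving a steric number of 4, so it is sp3.
C7 carries 3 σ bonds, plus one π bond, giving a steric number of 3, so it is sp2.
C8 is sp: 2 σ bonds, plus two π bonds, 2 electron-density regions.
C9: 3 σ bonds, plus one π bond — 3 electron domains, sp2.

C1 sp3, C2 sp, C3 sp, C4 sp3, C5 sp3, C6 sp3, C7 sp2, C8 sp, C9 sp2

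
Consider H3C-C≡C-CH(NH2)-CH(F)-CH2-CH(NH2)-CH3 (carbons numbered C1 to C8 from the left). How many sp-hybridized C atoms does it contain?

C1: sp3
C2: sp ✓
C3: sp ✓
C4: sp3
C5: sp3
C6: sp3
C7: sp3
C8: sp3
C2, C3 → 2 sp carbons.

2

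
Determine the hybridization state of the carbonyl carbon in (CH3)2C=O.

The carbonyl carbon: 3 σ bonds, plus one π bond — 3 electron domains, sp2.

sp^2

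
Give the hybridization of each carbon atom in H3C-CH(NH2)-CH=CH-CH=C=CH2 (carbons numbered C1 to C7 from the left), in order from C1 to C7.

C1 is sp3: 4 σ bonds, 4 electron-density regions.
C2 is sp3: 4 σ bonds, 4 electron-density regions.
C3 — 3 σ bonds, plus one π bond. Steric number 3, so sp2.
C4 has 3 σ bonds, plus one π bond: steric number 3 → sp2.
C5: 3 σ bonds, plus one π bond — 3 electron domains, sp2.
C6: 2 σ bonds, plus two π bonds; 2 regions of electron density → sp.
C7: 3 σ bonds, plus one π bond — 3 electron domains, sp2.

C1 sp3, C2 sp3, C3 sp2, C4 sp2, C5 sp2, C6 sp, C7 sp2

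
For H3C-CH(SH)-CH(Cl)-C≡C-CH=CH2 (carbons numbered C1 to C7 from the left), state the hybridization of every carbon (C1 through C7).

C1 has 4 σ bonds: steric number 4 → sp3.
C2 carries 4 σ bonds, giving a steric number of 4, so it is sp3.
C3 has 4 σ bonds: steric number 4 → sp3.
C4 has 2 σ bonds, plus two π bonds: steric number 2 → sp.
C5 carries 2 σ bonds, plus two π bonds, giving a steric number of 2, so it is sp.
C6 — 3 σ bonds, plus one π bond. Steric number 3, so sp2.
C7: 3 σ bonds, plus one π bond; 3 regions of electron density → sp2.

C1 sp3, C2 sp3, C3 sp3, C4 sp, C5 sp, C6 sp2, C7 sp2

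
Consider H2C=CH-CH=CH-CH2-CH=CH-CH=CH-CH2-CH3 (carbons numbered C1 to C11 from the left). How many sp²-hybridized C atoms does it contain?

8

C1: sp2 ✓
C2: sp2 ✓
C3: sp2 ✓
C4: sp2 ✓
C5: sp3
C6: sp2 ✓
C7: sp2 ✓
C8: sp2 ✓
C9: sp2 ✓
C10: sp3
C11: sp3
C1, C2, C3, C4, C6, C7, C8, C9 → 8 sp2 carbons.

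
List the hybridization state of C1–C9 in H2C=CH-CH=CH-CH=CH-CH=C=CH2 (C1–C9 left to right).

C1 sp2, C2 sp2, C3 sp2, C4 sp2, C5 sp2, C6 sp2, C7 sp2, C8 sp, C9 sp2

C1 (3 σ bonds, plus one π bond) has steric number 3: sp2.
C2 — 3 σ bonds, plus one π bond. Steric number 3, so sp2.
C3: 3 σ bonds, plus one π bond — 3 electron domains, sp2.
C4 carries 3 σ bonds, plus one π bond, giving a steric number of 3, so it is sp2.
C5: 3 σ bonds, plus one π bond; 3 regions of electron density → sp2.
C6 is sp2: 3 σ bonds, plus one π bond, 3 electron-density regions.
C7: 3 σ bonds, plus one π bond — 3 electron domains, sp2.
C8 carries 2 σ bonds, plus two π bonds, giving a steric number of 2, so it is sp.
C9 is sp2: 3 σ bonds, plus one π bond, 3 electron-density regions.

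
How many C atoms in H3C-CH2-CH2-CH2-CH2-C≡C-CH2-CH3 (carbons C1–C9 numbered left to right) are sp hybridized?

C1: sp3
C2: sp3
C3: sp3
C4: sp3
C5: sp3
C6: sp ✓
C7: sp ✓
C8: sp3
C9: sp3
C6, C7 → 2 sp carbons.

2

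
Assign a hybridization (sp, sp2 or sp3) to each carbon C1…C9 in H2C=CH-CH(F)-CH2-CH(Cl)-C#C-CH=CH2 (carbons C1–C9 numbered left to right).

C1 (3 σ bonds, plus one π bond) has steric number 3: sp2.
C2 carries 3 σ bonds, plus one π bond, giving a steric number of 3, so it is sp2.
C3: 4 σ bonds; 4 regions of electron density → sp3.
C4 (4 σ bonds) has steric number 4: sp3.
C5: 4 σ bonds — 4 electron domains, sp3.
C6 (2 σ bonds, plus two π bonds) has steric number 2: sp.
C7 has 2 σ bonds, plus two π bonds: steric number 2 → sp.
C8: 3 σ bonds, plus one π bond; 3 regions of electron density → sp2.
C9 has 3 σ bonds, plus one π bond: steric number 3 → sp2.

C1 sp2, C2 sp2, C3 sp3, C4 sp3, C5 sp3, C6 sp, C7 sp, C8 sp2, C9 sp2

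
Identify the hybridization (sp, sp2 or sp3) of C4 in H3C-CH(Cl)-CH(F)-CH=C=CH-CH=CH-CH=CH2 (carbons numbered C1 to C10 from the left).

sp²

C4 — 3 σ bonds, plus one π bond. Steric number 3, so sp2.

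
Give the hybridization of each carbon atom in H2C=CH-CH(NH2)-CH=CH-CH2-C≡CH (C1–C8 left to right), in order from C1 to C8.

C1 has 3 σ bonds, plus one π bond: steric number 3 → sp2.
C2 carries 3 σ bonds, plus one π bond, giving a steric number of 3, so it is sp2.
C3 has 4 σ bonds: steric number 4 → sp3.
C4: 3 σ bonds, plus one π bond; 3 regions of electron density → sp2.
C5 carries 3 σ bonds, plus one π bond, giving a steric number of 3, so it is sp2.
C6: 4 σ bonds — 4 electron domains, sp3.
C7 — 2 σ bonds, plus two π bonds. Steric number 2, so sp.
C8: 2 σ bonds, plus two π bonds; 2 regions of electron density → sp.

C1 sp2, C2 sp2, C3 sp3, C4 sp2, C5 sp2, C6 sp3, C7 sp, C8 sp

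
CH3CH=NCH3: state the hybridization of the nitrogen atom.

sp²

Two σ bonds + one lone pair = steric number 3 → sp2.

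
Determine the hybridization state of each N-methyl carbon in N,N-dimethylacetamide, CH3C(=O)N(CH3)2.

Each N-methyl carbon: 4 σ bonds; 4 regions of electron density → sp3.

sp3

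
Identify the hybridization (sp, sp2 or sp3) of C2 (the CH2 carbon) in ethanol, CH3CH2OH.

sp^3

C2 (the CH2 carbon) — 4 σ bonds. Steric number 4, so sp3.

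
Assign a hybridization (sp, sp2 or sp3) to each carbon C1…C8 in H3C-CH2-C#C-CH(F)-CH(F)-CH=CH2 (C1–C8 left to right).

C1 has 4 σ bonds: steric number 4 → sp3.
C2 has 4 σ bonds: steric number 4 → sp3.
C3: 2 σ bonds, plus two π bonds; 2 regions of electron density → sp.
C4 has 2 σ bonds, plus two π bonds: steric number 2 → sp.
C5 has 4 σ bonds: steric number 4 → sp3.
C6 has 4 σ bonds: steric number 4 → sp3.
C7 — 3 σ bonds, plus one π bond. Steric number 3, so sp2.
C8 (3 σ bonds, plus one π bond) has steric number 3: sp2.

C1 sp3, C2 sp3, C3 sp, C4 sp, C5 sp3, C6 sp3, C7 sp2, C8 sp2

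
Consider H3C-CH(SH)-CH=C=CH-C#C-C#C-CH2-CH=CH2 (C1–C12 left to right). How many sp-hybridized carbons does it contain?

5

C1: sp3
C2: sp3
C3: sp2
C4: sp ✓
C5: sp2
C6: sp ✓
C7: sp ✓
C8: sp ✓
C9: sp ✓
C10: sp3
C11: sp2
C12: sp2
C4, C6, C7, C8, C9 → 5 sp carbons.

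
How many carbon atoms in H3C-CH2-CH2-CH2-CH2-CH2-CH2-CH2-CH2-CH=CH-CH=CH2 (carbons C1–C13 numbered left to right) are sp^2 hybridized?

C1: sp3
C2: sp3
C3: sp3
C4: sp3
C5: sp3
C6: sp3
C7: sp3
C8: sp3
C9: sp3
C10: sp2 ✓
C11: sp2 ✓
C12: sp2 ✓
C13: sp2 ✓
C10, C11, C12, C13 → 4 sp2 carbons.

4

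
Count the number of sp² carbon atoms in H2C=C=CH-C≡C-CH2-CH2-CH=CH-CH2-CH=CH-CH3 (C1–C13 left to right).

6

C1: sp2 ✓
C2: sp
C3: sp2 ✓
C4: sp
C5: sp
C6: sp3
C7: sp3
C8: sp2 ✓
C9: sp2 ✓
C10: sp3
C11: sp2 ✓
C12: sp2 ✓
C13: sp3
C1, C3, C8, C9, C11, C12 → 6 sp2 carbons.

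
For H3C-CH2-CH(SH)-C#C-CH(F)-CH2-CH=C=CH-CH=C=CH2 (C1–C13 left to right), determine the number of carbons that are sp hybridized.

C1: sp3
C2: sp3
C3: sp3
C4: sp ✓
C5: sp ✓
C6: sp3
C7: sp3
C8: sp2
C9: sp ✓
C10: sp2
C11: sp2
C12: sp ✓
C13: sp2
C4, C5, C9, C12 → 4 sp carbons.

4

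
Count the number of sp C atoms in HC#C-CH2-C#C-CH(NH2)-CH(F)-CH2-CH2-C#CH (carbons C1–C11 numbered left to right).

6

C1: sp ✓
C2: sp ✓
C3: sp3
C4: sp ✓
C5: sp ✓
C6: sp3
C7: sp3
C8: sp3
C9: sp3
C10: sp ✓
C11: sp ✓
C1, C2, C4, C5, C10, C11 → 6 sp carbons.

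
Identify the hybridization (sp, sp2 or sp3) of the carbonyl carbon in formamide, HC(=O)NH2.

The carbonyl carbon: 3 σ bonds, plus one π bond — 3 electron domains, sp2.

sp²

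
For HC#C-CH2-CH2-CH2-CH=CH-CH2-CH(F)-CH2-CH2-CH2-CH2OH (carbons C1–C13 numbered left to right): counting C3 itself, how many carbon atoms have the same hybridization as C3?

C3 is sp3 (only σ bonds).
C1: sp
C2: sp
C3: sp3 ✓
C4: sp3 ✓
C5: sp3 ✓
C6: sp2
C7: sp2
C8: sp3 ✓
C9: sp3 ✓
C10: sp3 ✓
C11: sp3 ✓
C12: sp3 ✓
C13: sp3 ✓
9 carbons are sp3.

9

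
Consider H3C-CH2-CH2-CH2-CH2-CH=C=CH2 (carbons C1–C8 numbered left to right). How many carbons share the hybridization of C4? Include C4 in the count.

5

C4 is sp3 (only σ bonds).
C1: sp3 ✓
C2: sp3 ✓
C3: sp3 ✓
C4: sp3 ✓
C5: sp3 ✓
C6: sp2
C7: sp
C8: sp2
5 carbons are sp3.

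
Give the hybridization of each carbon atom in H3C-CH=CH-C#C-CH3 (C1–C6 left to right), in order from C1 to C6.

C1 sp3, C2 sp2, C3 sp2, C4 sp, C5 sp, C6 sp3

C1 (4 σ bonds) has steric number 4: sp3.
C2 has 3 σ bonds, plus one π bond: steric number 3 → sp2.
C3 is sp2: 3 σ bonds, plus one π bond, 3 electron-density regions.
C4 (2 σ bonds, plus two π bonds) has steric number 2: sp.
C5 carries 2 σ bonds, plus two π bonds, giving a steric number of 2, so it is sp.
C6: 4 σ bonds; 4 regions of electron density → sp3.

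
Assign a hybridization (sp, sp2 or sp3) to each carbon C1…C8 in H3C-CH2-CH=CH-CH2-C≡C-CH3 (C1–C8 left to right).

C1 sp3, C2 sp3, C3 sp2, C4 sp2, C5 sp3, C6 sp, C7 sp, C8 sp3

C1 has 4 σ bonds: steric number 4 → sp3.
C2: 4 σ bonds; 4 regions of electron density → sp3.
C3 carries 3 σ bonds, plus one π bond, giving a steric number of 3, so it is sp2.
C4 (3 σ bonds, plus one π bond) has steric number 3: sp2.
C5 (4 σ bonds) has steric number 4: sp3.
C6: 2 σ bonds, plus two π bonds — 2 electron domains, sp.
C7: 2 σ bonds, plus two π bonds — 2 electron domains, sp.
C8 has 4 σ bonds: steric number 4 → sp3.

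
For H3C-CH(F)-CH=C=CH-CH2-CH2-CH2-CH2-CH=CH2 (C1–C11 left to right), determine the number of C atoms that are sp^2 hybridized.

C1: sp3
C2: sp3
C3: sp2 ✓
C4: sp
C5: sp2 ✓
C6: sp3
C7: sp3
C8: sp3
C9: sp3
C10: sp2 ✓
C11: sp2 ✓
C3, C5, C10, C11 → 4 sp2 carbons.

4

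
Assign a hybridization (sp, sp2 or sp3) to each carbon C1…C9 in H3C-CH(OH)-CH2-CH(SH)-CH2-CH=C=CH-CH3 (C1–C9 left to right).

C1 is sp3: 4 σ bonds, 4 electron-density regions.
C2 carries 4 σ bonds, giving a steric number of 4, so it is sp3.
C3 carries 4 σ bonds, giving a steric number of 4, so it is sp3.
C4 is sp3: 4 σ bonds, 4 electron-density regions.
C5 — 4 σ bonds. Steric number 4, so sp3.
C6 (3 σ bonds, plus one π bond) has steric number 3: sp2.
C7 (2 σ bonds, plus two π bonds) has steric number 2: sp.
C8: 3 σ bonds, plus one π bond; 3 regions of electron density → sp2.
C9 — 4 σ bonds. Steric number 4, so sp3.

C1 sp3, C2 sp3, C3 sp3, C4 sp3, C5 sp3, C6 sp2, C7 sp, C8 sp2, C9 sp3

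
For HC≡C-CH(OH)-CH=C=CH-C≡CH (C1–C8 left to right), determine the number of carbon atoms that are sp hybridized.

5

C1: sp ✓
C2: sp ✓
C3: sp3
C4: sp2
C5: sp ✓
C6: sp2
C7: sp ✓
C8: sp ✓
C1, C2, C5, C7, C8 → 5 sp carbons.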